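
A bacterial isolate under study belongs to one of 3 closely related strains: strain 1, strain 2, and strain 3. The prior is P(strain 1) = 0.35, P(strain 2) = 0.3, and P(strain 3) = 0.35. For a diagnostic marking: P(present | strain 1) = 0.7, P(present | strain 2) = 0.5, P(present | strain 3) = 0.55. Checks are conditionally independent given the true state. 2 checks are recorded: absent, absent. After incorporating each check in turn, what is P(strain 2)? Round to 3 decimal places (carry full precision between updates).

0.423

After 'absent': normaliser = 0.3·0.3500 + 0.5·0.3000 + 0.45·0.3500; P(strain 1) ≈ 0.2545, P(strain 2) ≈ 0.3636, P(strain 3) ≈ 0.3818
After 'absent': normaliser = 0.3·0.2545 + 0.5·0.3636 + 0.45·0.3818; P(strain 1) ≈ 0.1776, P(strain 2) ≈ 0.4228, P(strain 3) ≈ 0.3996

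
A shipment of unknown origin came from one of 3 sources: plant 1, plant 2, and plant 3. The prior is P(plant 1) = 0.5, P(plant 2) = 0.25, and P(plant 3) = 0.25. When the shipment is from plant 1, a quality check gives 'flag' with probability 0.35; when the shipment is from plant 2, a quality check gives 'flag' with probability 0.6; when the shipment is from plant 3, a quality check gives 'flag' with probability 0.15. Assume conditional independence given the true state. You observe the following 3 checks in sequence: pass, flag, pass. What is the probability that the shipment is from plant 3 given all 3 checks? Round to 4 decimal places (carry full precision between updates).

Each posterior becomes the prior for the next update.
After 'pass': normaliser = 0.65·0.5000 + 0.4·0.2500 + 0.85·0.2500; P(plant 1) ≈ 0.5098, P(plant 2) ≈ 0.1569, P(plant 3) ≈ 0.3333
After 'flag': normaliser = 0.35·0.5098 + 0.6·0.1569 + 0.15·0.3333; P(plant 1) ≈ 0.5532, P(plant 2) ≈ 0.2918, P(plant 3) ≈ 0.1550
After 'pass': normaliser = 0.65·0.5532 + 0.4·0.2918 + 0.85·0.1550; P(plant 1) ≈ 0.5914, P(plant 2) ≈ 0.1920, P(plant 3) ≈ 0.2167

0.2167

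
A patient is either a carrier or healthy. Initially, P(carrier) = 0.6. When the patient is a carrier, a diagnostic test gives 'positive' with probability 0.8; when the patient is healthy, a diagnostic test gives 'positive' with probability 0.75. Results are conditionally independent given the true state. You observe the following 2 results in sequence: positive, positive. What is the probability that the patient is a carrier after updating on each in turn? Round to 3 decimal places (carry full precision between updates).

0.631

After 'positive': P(carrier) = 0.8·0.6000 / (0.8·0.6000 + 0.75·0.4000) ≈ 0.6154
After 'positive': P(carrier) = 0.8·0.6154 / (0.8·0.6154 + 0.75·0.3846) ≈ 0.6305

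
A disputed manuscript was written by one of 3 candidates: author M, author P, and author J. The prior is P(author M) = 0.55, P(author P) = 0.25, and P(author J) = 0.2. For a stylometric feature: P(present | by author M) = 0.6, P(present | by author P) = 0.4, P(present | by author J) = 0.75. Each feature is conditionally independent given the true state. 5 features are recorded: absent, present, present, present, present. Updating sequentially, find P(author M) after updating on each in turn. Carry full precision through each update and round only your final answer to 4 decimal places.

0.5919

Each posterior becomes the prior for the next update.
After 'absent': normaliser = 0.4·0.5500 + 0.6·0.2500 + 0.25·0.2000; P(author M) ≈ 0.5238, P(author P) ≈ 0.3571, P(author J) ≈ 0.1190
After 'present': normaliser = 0.6·0.5238 + 0.4·0.3571 + 0.75·0.1190; P(author M) ≈ 0.5752, P(author P) ≈ 0.2614, P(author J) ≈ 0.1634
After 'present': normaliser = 0.6·0.5752 + 0.4·0.2614 + 0.75·0.1634; P(author M) ≈ 0.6031, P(author P) ≈ 0.1828, P(author J) ≈ 0.2142
After 'present': normaliser = 0.6·0.6031 + 0.4·0.1828 + 0.75·0.2142; P(author M) ≈ 0.6076, P(author P) ≈ 0.1227, P(author J) ≈ 0.2697
After 'present': normaliser = 0.6·0.6076 + 0.4·0.1227 + 0.75·0.2697; P(author M) ≈ 0.5919, P(author P) ≈ 0.0797, P(author J) ≈ 0.3284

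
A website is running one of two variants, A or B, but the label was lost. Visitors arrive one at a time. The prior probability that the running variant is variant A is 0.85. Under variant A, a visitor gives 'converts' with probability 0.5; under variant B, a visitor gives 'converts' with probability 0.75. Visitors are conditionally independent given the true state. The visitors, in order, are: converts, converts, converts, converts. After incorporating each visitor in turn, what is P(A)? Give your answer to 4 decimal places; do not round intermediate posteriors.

After 'converts': P(A) = 0.5·0.8500 / (0.5·0.8500 + 0.75·0.1500) ≈ 0.7907
After 'converts': P(A) = 0.5·0.7907 / (0.5·0.7907 + 0.75·0.2093) ≈ 0.7158
After 'converts': P(A) = 0.5·0.7158 / (0.5·0.7158 + 0.75·0.2842) ≈ 0.6267
After 'converts': P(A) = 0.5·0.6267 / (0.5·0.6267 + 0.75·0.3733) ≈ 0.5282

0.5282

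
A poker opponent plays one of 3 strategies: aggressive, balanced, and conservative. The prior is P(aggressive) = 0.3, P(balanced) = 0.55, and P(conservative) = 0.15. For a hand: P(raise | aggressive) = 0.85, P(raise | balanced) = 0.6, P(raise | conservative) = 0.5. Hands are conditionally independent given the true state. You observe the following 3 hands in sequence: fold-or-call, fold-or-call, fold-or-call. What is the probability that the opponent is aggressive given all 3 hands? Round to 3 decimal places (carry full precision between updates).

0.018

After 'fold-or-call': normaliser = 0.15·0.3000 + 0.4·0.5500 + 0.5·0.1500; P(aggressive) ≈ 0.1324, P(balanced) ≈ 0.6471, P(conservative) ≈ 0.2206
After 'fold-or-call': normaliser = 0.15·0.1324 + 0.4·0.6471 + 0.5·0.2206; P(aggressive) ≈ 0.0510, P(balanced) ≈ 0.6654, P(conservative) ≈ 0.2836
After 'fold-or-call': normaliser = 0.15·0.0510 + 0.4·0.6654 + 0.5·0.2836; P(aggressive) ≈ 0.0184, P(balanced) ≈ 0.6404, P(conservative) ≈ 0.3411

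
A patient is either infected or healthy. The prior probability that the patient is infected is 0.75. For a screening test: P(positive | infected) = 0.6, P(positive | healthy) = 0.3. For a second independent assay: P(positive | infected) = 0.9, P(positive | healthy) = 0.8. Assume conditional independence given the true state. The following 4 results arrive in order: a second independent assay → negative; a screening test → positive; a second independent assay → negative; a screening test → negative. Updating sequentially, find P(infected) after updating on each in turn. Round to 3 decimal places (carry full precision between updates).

After a second independent assay='negative': P(infected) = 0.1·0.7500 / (0.1·0.7500 + 0.2·0.2500) ≈ 0.6000
After a screening test='positive': P(infected) = 0.6·0.6000 / (0.6·0.6000 + 0.3·0.4000) ≈ 0.7500
After a second independent assay='negative': P(infected) = 0.1·0.7500 / (0.1·0.7500 + 0.2·0.2500) ≈ 0.6000
After a screening test='negative': P(infected) = 0.4·0.6000 / (0.4·0.6000 + 0.7·0.4000) ≈ 0.4615

0.462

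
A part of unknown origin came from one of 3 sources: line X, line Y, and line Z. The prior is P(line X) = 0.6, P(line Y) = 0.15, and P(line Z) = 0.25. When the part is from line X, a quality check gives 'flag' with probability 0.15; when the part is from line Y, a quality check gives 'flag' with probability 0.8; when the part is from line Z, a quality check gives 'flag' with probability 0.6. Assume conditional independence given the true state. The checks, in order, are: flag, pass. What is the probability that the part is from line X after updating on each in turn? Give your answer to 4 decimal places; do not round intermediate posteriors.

0.4766

After 'flag': normaliser = 0.15·0.6000 + 0.8·0.1500 + 0.6·0.2500; P(line X) ≈ 0.2500, P(line Y) ≈ 0.3333, P(line Z) ≈ 0.4167
After 'pass': normaliser = 0.85·0.2500 + 0.2·0.3333 + 0.4·0.4167; P(line X) ≈ 0.4766, P(line Y) ≈ 0.1495, P(line Z) ≈ 0.3738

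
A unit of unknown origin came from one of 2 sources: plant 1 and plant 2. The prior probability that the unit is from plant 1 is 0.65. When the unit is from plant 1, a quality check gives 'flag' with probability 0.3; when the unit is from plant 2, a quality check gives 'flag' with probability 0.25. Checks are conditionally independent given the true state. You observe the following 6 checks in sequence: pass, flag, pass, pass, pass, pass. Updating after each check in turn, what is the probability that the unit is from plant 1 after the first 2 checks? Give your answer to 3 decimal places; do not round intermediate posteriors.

After 'pass': P(plant 1) = 0.7·0.6500 / (0.7·0.6500 + 0.75·0.3500) ≈ 0.6341
After 'flag': P(plant 1) = 0.3·0.6341 / (0.3·0.6341 + 0.25·0.3659) ≈ 0.6753

0.675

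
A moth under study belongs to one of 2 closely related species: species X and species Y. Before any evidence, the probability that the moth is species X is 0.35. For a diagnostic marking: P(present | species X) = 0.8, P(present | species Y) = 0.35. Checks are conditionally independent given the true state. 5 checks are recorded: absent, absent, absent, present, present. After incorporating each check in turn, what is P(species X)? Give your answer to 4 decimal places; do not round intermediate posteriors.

After 'absent': P(species X) = 0.2·0.3500 / (0.2·0.3500 + 0.65·0.6500) ≈ 0.1421
After 'absent': P(species X) = 0.2·0.1421 / (0.2·0.1421 + 0.65·0.8579) ≈ 0.0485
After 'absent': P(species X) = 0.2·0.0485 / (0.2·0.0485 + 0.65·0.9515) ≈ 0.0154
After 'present': P(species X) = 0.8·0.0154 / (0.8·0.0154 + 0.35·0.9846) ≈ 0.0346
After 'present': P(species X) = 0.8·0.0346 / (0.8·0.0346 + 0.35·0.9654) ≈ 0.0757

0.0757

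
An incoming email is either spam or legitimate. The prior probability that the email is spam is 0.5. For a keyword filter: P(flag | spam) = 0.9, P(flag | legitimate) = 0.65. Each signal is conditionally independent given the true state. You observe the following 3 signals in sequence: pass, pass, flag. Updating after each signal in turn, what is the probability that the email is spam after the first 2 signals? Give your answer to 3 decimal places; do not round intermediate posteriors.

After 'pass': P(spam) = 0.1·0.5000 / (0.1·0.5000 + 0.35·0.5000) ≈ 0.2222
After 'pass': P(spam) = 0.1·0.2222 / (0.1·0.2222 + 0.35·0.7778) ≈ 0.0755

0.075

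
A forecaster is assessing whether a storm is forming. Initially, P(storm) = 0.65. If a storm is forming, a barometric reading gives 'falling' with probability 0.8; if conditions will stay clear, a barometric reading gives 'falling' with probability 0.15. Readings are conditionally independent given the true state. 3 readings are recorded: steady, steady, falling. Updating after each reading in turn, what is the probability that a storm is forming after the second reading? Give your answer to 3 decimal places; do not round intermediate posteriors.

0.093

After 'steady': P(storm) = 0.2·0.6500 / (0.2·0.6500 + 0.85·0.3500) ≈ 0.3041
After 'steady': P(storm) = 0.2·0.3041 / (0.2·0.3041 + 0.85·0.6959) ≈ 0.0932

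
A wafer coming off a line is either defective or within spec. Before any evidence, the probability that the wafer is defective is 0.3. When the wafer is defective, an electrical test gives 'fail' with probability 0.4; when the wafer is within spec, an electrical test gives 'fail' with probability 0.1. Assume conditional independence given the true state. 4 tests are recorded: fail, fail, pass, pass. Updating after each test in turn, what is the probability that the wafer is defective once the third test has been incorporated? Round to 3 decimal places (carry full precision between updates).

After 'fail': P(defective) = 0.4·0.3000 / (0.4·0.3000 + 0.1·0.7000) ≈ 0.6316
After 'fail': P(defective) = 0.4·0.6316 / (0.4·0.6316 + 0.1·0.3684) ≈ 0.8727
After 'pass': P(defective) = 0.6·0.8727 / (0.6·0.8727 + 0.9·0.1273) ≈ 0.8205

0.821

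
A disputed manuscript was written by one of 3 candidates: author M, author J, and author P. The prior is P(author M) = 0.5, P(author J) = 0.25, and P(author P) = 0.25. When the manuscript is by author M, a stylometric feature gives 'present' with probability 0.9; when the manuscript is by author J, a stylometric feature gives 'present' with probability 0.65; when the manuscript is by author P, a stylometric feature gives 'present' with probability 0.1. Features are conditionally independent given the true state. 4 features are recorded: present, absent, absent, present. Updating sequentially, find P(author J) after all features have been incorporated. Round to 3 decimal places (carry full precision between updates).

After 'present': normaliser = 0.9·0.5000 + 0.65·0.2500 + 0.1·0.2500; P(author M) ≈ 0.7059, P(author J) ≈ 0.2549, P(author P) ≈ 0.0392
After 'absent': normaliser = 0.1·0.7059 + 0.35·0.2549 + 0.9·0.0392; P(author M) ≈ 0.3618, P(author J) ≈ 0.4573, P(author P) ≈ 0.1809
After 'absent': normaliser = 0.1·0.3618 + 0.35·0.4573 + 0.9·0.1809; P(author M) ≈ 0.1008, P(author J) ≈ 0.4458, P(author P) ≈ 0.4535
After 'present': normaliser = 0.9·0.1008 + 0.65·0.4458 + 0.1·0.4535; P(author M) ≈ 0.2130, P(author J) ≈ 0.6805, P(author P) ≈ 0.1065

0.680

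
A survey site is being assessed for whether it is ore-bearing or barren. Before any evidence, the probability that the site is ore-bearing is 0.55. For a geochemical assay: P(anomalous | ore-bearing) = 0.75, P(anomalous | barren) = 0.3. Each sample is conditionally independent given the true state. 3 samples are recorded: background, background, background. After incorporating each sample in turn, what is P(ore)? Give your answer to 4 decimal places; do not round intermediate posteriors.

After 'background': P(ore) = 0.25·0.5500 / (0.25·0.5500 + 0.7·0.4500) ≈ 0.3039
After 'background': P(ore) = 0.25·0.3039 / (0.25·0.3039 + 0.7·0.6961) ≈ 0.1349
After 'background': P(ore) = 0.25·0.1349 / (0.25·0.1349 + 0.7·0.8651) ≈ 0.0527

0.0527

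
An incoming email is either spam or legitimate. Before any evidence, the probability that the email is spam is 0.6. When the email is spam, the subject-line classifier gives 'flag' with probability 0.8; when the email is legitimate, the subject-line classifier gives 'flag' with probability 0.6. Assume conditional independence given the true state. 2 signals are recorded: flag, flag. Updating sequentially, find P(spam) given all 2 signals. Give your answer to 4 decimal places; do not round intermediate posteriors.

0.7273

After 'flag': P(spam) = 0.8·0.6000 / (0.8·0.6000 + 0.6·0.4000) ≈ 0.6667
After 'flag': P(spam) = 0.8·0.6667 / (0.8·0.6667 + 0.6·0.3333) ≈ 0.7273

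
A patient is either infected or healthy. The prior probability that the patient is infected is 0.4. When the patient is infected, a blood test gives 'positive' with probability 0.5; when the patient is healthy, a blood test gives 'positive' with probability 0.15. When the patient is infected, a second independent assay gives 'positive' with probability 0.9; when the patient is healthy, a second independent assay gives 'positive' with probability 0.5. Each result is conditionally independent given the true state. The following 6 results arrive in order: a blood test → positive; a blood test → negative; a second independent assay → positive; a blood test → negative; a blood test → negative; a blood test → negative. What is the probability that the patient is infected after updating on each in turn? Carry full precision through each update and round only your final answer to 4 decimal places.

After a blood test='positive': P(infected) = 0.5·0.4000 / (0.5·0.4000 + 0.15·0.6000) ≈ 0.6897
After a blood test='negative': P(infected) = 0.5·0.6897 / (0.5·0.6897 + 0.85·0.3103) ≈ 0.5666
After a second independent assay='positive': P(infected) = 0.9·0.5666 / (0.9·0.5666 + 0.5·0.4334) ≈ 0.7018
After a blood test='negative': P(infected) = 0.5·0.7018 / (0.5·0.7018 + 0.85·0.2982) ≈ 0.5806
After a blood test='negative': P(infected) = 0.5·0.5806 / (0.5·0.5806 + 0.85·0.4194) ≈ 0.4488
After a blood test='negative': P(infected) = 0.5·0.4488 / (0.5·0.4488 + 0.85·0.5512) ≈ 0.3238

0.3238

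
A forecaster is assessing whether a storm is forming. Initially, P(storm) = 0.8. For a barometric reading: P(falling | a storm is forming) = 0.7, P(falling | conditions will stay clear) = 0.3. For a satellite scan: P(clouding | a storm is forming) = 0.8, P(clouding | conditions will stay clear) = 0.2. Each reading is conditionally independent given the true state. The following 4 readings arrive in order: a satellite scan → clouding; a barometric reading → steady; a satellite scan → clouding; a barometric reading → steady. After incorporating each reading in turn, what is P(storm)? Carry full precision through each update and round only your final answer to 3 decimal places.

After a satellite scan='clouding': P(storm) = 0.8·0.8000 / (0.8·0.8000 + 0.2·0.2000) ≈ 0.9412
After a barometric reading='steady': P(storm) = 0.3·0.9412 / (0.3·0.9412 + 0.7·0.0588) ≈ 0.8727
After a satellite scan='clouding': P(storm) = 0.8·0.8727 / (0.8·0.8727 + 0.2·0.1273) ≈ 0.9648
After a barometric reading='steady': P(storm) = 0.3·0.9648 / (0.3·0.9648 + 0.7·0.0352) ≈ 0.9216

0.922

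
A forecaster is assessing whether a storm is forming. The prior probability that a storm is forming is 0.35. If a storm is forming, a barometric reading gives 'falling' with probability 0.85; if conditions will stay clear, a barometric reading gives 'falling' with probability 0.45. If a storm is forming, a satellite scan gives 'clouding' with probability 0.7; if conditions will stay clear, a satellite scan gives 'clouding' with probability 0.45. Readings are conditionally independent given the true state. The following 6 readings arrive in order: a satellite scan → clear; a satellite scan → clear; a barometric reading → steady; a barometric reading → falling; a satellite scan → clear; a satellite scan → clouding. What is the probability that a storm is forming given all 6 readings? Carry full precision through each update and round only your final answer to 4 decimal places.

Apply Bayes' rule sequentially, carrying P(storm) forward.
After a satellite scan='clear': P(storm) = 0.3·0.3500 / (0.3·0.3500 + 0.55·0.6500) ≈ 0.2270
After a satellite scan='clear': P(storm) = 0.3·0.2270 / (0.3·0.2270 + 0.55·0.7730) ≈ 0.1381
After a barometric reading='steady': P(storm) = 0.15·0.1381 / (0.15·0.1381 + 0.55·0.8619) ≈ 0.0419
After a barometric reading='falling': P(storm) = 0.85·0.0419 / (0.85·0.0419 + 0.45·0.9581) ≈ 0.0762
After a satellite scan='clear': P(storm) = 0.3·0.0762 / (0.3·0.0762 + 0.55·0.9238) ≈ 0.0431
After a satellite scan='clouding': P(storm) = 0.7·0.0431 / (0.7·0.0431 + 0.45·0.9569) ≈ 0.0654

0.0654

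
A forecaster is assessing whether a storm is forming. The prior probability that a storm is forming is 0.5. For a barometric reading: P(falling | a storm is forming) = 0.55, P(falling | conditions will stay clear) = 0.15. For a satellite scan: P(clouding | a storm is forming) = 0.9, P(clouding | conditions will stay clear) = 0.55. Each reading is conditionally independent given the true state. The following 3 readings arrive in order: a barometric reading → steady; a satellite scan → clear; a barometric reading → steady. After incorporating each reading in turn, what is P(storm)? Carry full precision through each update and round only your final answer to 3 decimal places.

0.059

After a barometric reading='steady': P(storm) = 0.45·0.5000 / (0.45·0.5000 + 0.85·0.5000) ≈ 0.3462
After a satellite scan='clear': P(storm) = 0.1·0.3462 / (0.1·0.3462 + 0.45·0.6538) ≈ 0.1053
After a barometric reading='steady': P(storm) = 0.45·0.1053 / (0.45·0.1053 + 0.85·0.8947) ≈ 0.0586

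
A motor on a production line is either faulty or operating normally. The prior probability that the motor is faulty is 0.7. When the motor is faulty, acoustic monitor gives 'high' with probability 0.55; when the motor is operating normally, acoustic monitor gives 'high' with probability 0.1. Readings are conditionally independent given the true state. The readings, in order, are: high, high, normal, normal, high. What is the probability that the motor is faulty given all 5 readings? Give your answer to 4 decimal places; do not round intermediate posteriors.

Apply Bayes' rule sequentially, carrying P(faulty) forward.
After 'high': P(faulty) = 0.55·0.7000 / (0.55·0.7000 + 0.1·0.3000) ≈ 0.9277
After 'high': P(faulty) = 0.55·0.9277 / (0.55·0.9277 + 0.1·0.0723) ≈ 0.9860
After 'normal': P(faulty) = 0.45·0.9860 / (0.45·0.9860 + 0.9·0.0140) ≈ 0.9724
After 'normal': P(faulty) = 0.45·0.9724 / (0.45·0.9724 + 0.9·0.0276) ≈ 0.9464
After 'high': P(faulty) = 0.55·0.9464 / (0.55·0.9464 + 0.1·0.0536) ≈ 0.9898

0.9898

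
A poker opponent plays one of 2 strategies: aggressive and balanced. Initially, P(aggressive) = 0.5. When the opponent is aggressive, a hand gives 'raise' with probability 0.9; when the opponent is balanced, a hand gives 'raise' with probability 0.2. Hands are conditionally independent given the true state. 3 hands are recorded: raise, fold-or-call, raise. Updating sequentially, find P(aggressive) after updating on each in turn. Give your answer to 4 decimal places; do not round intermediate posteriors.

0.7168

After 'raise': P(aggressive) = 0.9·0.5000 / (0.9·0.5000 + 0.2·0.5000) ≈ 0.8182
After 'fold-or-call': P(aggressive) = 0.1·0.8182 / (0.1·0.8182 + 0.8·0.1818) ≈ 0.3600
After 'raise': P(aggressive) = 0.9·0.3600 / (0.9·0.3600 + 0.2·0.6400) ≈ 0.7168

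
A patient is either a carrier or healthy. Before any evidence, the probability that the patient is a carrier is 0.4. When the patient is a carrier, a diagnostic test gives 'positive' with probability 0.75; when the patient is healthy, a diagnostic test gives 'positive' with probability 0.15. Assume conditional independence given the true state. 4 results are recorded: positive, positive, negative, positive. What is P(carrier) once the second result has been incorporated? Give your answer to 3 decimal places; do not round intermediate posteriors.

After 'positive': P(carrier) = 0.75·0.4000 / (0.75·0.4000 + 0.15·0.6000) ≈ 0.7692
After 'positive': P(carrier) = 0.75·0.7692 / (0.75·0.7692 + 0.15·0.2308) ≈ 0.9434

0.943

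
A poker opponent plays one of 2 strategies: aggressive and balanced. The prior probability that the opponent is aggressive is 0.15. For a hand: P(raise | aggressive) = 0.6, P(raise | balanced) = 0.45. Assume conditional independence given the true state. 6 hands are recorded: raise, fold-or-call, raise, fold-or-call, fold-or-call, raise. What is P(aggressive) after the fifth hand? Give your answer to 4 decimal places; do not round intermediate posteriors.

0.1077

Each posterior becomes the prior for the next update.
After 'raise': P(aggressive) = 0.6·0.1500 / (0.6·0.1500 + 0.45·0.8500) ≈ 0.1905
After 'fold-or-call': P(aggressive) = 0.4·0.1905 / (0.4·0.1905 + 0.55·0.8095) ≈ 0.1461
After 'raise': P(aggressive) = 0.6·0.1461 / (0.6·0.1461 + 0.45·0.8539) ≈ 0.1858
After 'fold-or-call': P(aggressive) = 0.4·0.1858 / (0.4·0.1858 + 0.55·0.8142) ≈ 0.1423
After 'fold-or-call': P(aggressive) = 0.4·0.1423 / (0.4·0.1423 + 0.55·0.8577) ≈ 0.1077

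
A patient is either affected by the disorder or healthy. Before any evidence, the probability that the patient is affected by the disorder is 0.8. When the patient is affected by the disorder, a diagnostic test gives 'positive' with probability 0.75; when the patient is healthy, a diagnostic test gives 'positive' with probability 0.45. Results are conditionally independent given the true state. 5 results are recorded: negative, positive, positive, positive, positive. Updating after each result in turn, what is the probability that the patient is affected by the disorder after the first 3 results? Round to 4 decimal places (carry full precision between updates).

After 'negative': P(affected) = 0.25·0.8000 / (0.25·0.8000 + 0.55·0.2000) ≈ 0.6452
After 'positive': P(affected) = 0.75·0.6452 / (0.75·0.6452 + 0.45·0.3548) ≈ 0.7519
After 'positive': P(affected) = 0.75·0.7519 / (0.75·0.7519 + 0.45·0.2481) ≈ 0.8347

0.8347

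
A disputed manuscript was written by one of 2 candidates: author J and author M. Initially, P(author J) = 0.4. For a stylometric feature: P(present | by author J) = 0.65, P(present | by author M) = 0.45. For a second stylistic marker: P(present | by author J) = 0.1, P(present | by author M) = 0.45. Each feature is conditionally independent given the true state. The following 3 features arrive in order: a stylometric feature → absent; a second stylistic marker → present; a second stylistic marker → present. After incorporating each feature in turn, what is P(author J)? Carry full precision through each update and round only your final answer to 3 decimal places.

Each posterior becomes the prior for the next update.
After a stylometric feature='absent': P(author J) = 0.35·0.4000 / (0.35·0.4000 + 0.55·0.6000) ≈ 0.2979
After a second stylistic marker='present': P(author J) = 0.1·0.2979 / (0.1·0.2979 + 0.45·0.7021) ≈ 0.0862
After a second stylistic marker='present': P(author J) = 0.1·0.0862 / (0.1·0.0862 + 0.45·0.9138) ≈ 0.0205

0.021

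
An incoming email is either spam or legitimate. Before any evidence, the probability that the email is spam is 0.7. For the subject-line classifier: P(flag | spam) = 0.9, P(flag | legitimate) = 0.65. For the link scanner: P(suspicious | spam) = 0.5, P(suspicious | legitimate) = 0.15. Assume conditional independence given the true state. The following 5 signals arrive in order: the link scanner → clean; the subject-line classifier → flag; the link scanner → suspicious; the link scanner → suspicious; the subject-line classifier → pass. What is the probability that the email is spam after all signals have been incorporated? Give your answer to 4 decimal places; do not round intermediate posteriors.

After the link scanner='clean': P(spam) = 0.5·0.7000 / (0.5·0.7000 + 0.85·0.3000) ≈ 0.5785
After the subject-line classifier='flag': P(spam) = 0.9·0.5785 / (0.9·0.5785 + 0.65·0.4215) ≈ 0.6552
After the link scanner='suspicious': P(spam) = 0.5·0.6552 / (0.5·0.6552 + 0.15·0.3448) ≈ 0.8637
After the link scanner='suspicious': P(spam) = 0.5·0.8637 / (0.5·0.8637 + 0.15·0.1363) ≈ 0.9548
After the subject-line classifier='pass': P(spam) = 0.1·0.9548 / (0.1·0.9548 + 0.35·0.0452) ≈ 0.8578

0.8578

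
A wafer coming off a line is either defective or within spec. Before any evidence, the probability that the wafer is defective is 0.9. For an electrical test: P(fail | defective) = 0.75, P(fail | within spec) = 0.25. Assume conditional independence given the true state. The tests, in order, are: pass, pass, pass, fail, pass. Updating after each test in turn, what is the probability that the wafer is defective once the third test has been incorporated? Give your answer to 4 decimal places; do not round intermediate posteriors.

0.2500

After 'pass': P(defective) = 0.25·0.9000 / (0.25·0.9000 + 0.75·0.1000) ≈ 0.7500
After 'pass': P(defective) = 0.25·0.7500 / (0.25·0.7500 + 0.75·0.2500) ≈ 0.5000
After 'pass': P(defective) = 0.25·0.5000 / (0.25·0.5000 + 0.75·0.5000) ≈ 0.2500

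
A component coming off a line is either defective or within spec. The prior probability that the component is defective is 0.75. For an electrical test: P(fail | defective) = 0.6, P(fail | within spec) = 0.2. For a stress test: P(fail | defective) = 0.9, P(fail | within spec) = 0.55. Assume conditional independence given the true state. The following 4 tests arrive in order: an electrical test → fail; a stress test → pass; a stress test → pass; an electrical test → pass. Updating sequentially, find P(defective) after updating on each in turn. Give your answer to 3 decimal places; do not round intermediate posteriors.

After an electrical test='fail': P(defective) = 0.6·0.7500 / (0.6·0.7500 + 0.2·0.2500) ≈ 0.9000
After a stress test='pass': P(defective) = 0.1·0.9000 / (0.1·0.9000 + 0.45·0.1000) ≈ 0.6667
After a stress test='pass': P(defective) = 0.1·0.6667 / (0.1·0.6667 + 0.45·0.3333) ≈ 0.3077
After an electrical test='pass': P(defective) = 0.4·0.3077 / (0.4·0.3077 + 0.8·0.6923) ≈ 0.1818

0.182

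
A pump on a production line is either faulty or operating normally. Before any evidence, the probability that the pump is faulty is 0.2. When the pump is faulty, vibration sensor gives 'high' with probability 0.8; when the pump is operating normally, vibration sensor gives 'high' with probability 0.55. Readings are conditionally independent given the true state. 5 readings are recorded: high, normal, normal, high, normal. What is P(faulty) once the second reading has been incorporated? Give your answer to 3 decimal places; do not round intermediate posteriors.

After 'high': P(faulty) = 0.8·0.2000 / (0.8·0.2000 + 0.55·0.8000) ≈ 0.2667
After 'normal': P(faulty) = 0.2·0.2667 / (0.2·0.2667 + 0.45·0.7333) ≈ 0.1391

0.139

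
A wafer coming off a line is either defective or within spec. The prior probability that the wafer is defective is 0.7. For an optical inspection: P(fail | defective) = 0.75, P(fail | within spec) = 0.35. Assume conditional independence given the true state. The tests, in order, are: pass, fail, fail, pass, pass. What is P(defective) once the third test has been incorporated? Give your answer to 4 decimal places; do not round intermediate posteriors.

After 'pass': P(defective) = 0.25·0.7000 / (0.25·0.7000 + 0.65·0.3000) ≈ 0.4730
After 'fail': P(defective) = 0.75·0.4730 / (0.75·0.4730 + 0.35·0.5270) ≈ 0.6579
After 'fail': P(defective) = 0.75·0.6579 / (0.75·0.6579 + 0.35·0.3421) ≈ 0.8047

0.8047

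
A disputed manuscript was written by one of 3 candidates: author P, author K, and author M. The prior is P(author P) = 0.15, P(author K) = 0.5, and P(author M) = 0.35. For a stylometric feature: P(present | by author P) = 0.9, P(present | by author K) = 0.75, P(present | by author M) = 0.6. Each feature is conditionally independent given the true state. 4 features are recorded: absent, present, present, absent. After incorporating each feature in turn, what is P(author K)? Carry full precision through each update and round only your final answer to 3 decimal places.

0.451

After 'absent': normaliser = 0.1·0.1500 + 0.25·0.5000 + 0.4·0.3500; P(author P) ≈ 0.0536, P(author K) ≈ 0.4464, P(author M) ≈ 0.5000
After 'present': normaliser = 0.9·0.0536 + 0.75·0.4464 + 0.6·0.5000; P(author P) ≈ 0.0706, P(author K) ≈ 0.4902, P(author M) ≈ 0.4392
After 'present': normaliser = 0.9·0.0706 + 0.75·0.4902 + 0.6·0.4392; P(author P) ≈ 0.0914, P(author K) ≈ 0.5292, P(author M) ≈ 0.3793
After 'absent': normaliser = 0.1·0.0914 + 0.25·0.5292 + 0.4·0.3793; P(author P) ≈ 0.0312, P(author K) ≈ 0.4513, P(author M) ≈ 0.5175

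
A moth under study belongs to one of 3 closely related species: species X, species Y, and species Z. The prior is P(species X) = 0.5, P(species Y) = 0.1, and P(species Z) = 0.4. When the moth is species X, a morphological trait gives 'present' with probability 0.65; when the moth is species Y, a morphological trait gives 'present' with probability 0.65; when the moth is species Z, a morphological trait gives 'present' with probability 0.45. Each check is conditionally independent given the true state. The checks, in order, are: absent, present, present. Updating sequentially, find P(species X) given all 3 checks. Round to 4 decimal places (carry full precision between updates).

0.5548

After 'absent': normaliser = 0.35·0.5000 + 0.35·0.1000 + 0.55·0.4000; P(species X) ≈ 0.4070, P(species Y) ≈ 0.0814, P(species Z) ≈ 0.5116
After 'present': normaliser = 0.65·0.4070 + 0.65·0.0814 + 0.45·0.5116; P(species X) ≈ 0.4830, P(species Y) ≈ 0.0966, P(species Z) ≈ 0.4204
After 'present': normaliser = 0.65·0.4830 + 0.65·0.0966 + 0.45·0.4204; P(species X) ≈ 0.5548, P(species Y) ≈ 0.1110, P(species Z) ≈ 0.3343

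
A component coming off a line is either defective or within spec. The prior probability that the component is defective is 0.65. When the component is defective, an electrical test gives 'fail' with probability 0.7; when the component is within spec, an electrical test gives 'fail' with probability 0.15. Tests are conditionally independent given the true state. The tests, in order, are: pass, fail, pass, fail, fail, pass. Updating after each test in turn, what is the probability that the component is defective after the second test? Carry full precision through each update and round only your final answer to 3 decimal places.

Each posterior becomes the prior for the next update.
After 'pass': P(defective) = 0.3·0.6500 / (0.3·0.6500 + 0.85·0.3500) ≈ 0.3959
After 'fail': P(defective) = 0.7·0.3959 / (0.7·0.3959 + 0.15·0.6041) ≈ 0.7536

0.754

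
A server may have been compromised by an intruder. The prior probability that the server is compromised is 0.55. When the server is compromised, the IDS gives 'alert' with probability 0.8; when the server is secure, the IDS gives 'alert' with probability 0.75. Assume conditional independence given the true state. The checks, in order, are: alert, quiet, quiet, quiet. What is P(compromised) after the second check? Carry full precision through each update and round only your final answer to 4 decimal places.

0.5105

After 'alert': P(compromised) = 0.8·0.5500 / (0.8·0.5500 + 0.75·0.4500) ≈ 0.5659
After 'quiet': P(compromised) = 0.2·0.5659 / (0.2·0.5659 + 0.25·0.4341) ≈ 0.5105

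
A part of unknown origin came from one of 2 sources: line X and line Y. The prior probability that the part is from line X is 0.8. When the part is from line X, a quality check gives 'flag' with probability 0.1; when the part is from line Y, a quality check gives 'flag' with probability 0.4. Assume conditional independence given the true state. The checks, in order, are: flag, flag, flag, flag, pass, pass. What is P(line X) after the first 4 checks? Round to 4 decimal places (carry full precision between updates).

Each posterior becomes the prior for the next update.
After 'flag': P(line X) = 0.1·0.8000 / (0.1·0.8000 + 0.4·0.2000) ≈ 0.5000
After 'flag': P(line X) = 0.1·0.5000 / (0.1·0.5000 + 0.4·0.5000) ≈ 0.2000
After 'flag': P(line X) = 0.1·0.2000 / (0.1·0.2000 + 0.4·0.8000) ≈ 0.0588
After 'flag': P(line X) = 0.1·0.0588 / (0.1·0.0588 + 0.4·0.9412) ≈ 0.0154

0.0154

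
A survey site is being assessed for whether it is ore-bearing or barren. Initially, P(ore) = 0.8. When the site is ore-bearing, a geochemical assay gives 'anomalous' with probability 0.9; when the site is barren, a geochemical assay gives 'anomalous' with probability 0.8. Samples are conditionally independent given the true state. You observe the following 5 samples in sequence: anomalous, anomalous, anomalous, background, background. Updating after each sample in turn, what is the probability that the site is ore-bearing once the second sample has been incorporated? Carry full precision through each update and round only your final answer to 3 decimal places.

0.835

After 'anomalous': P(ore) = 0.9·0.8000 / (0.9·0.8000 + 0.8·0.2000) ≈ 0.8182
After 'anomalous': P(ore) = 0.9·0.8182 / (0.9·0.8182 + 0.8·0.1818) ≈ 0.8351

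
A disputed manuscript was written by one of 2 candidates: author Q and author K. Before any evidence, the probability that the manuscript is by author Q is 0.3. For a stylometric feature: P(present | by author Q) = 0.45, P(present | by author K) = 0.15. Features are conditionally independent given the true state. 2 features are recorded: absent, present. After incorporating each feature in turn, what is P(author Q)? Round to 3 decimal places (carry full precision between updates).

0.454

After 'absent': P(author Q) = 0.55·0.3000 / (0.55·0.3000 + 0.85·0.7000) ≈ 0.2171
After 'present': P(author Q) = 0.45·0.2171 / (0.45·0.2171 + 0.15·0.7829) ≈ 0.4541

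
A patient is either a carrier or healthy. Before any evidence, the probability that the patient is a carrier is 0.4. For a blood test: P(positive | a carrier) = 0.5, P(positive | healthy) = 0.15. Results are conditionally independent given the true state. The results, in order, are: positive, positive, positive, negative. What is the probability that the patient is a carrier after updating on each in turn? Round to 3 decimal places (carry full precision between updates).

After 'positive': P(carrier) = 0.5·0.4000 / (0.5·0.4000 + 0.15·0.6000) ≈ 0.6897
After 'positive': P(carrier) = 0.5·0.6897 / (0.5·0.6897 + 0.15·0.3103) ≈ 0.8811
After 'positive': P(carrier) = 0.5·0.8811 / (0.5·0.8811 + 0.15·0.1189) ≈ 0.9611
After 'negative': P(carrier) = 0.5·0.9611 / (0.5·0.9611 + 0.85·0.0389) ≈ 0.9356

0.936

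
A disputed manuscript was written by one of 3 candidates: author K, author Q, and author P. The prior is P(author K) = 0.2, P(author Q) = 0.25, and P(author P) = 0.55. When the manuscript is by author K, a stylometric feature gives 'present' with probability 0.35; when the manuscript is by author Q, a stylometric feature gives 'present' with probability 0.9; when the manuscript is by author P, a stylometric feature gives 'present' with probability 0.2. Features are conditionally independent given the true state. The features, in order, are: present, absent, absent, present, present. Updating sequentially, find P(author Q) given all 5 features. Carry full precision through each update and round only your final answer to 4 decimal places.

0.2206

Apply Bayes' rule sequentially, carrying P(author Q) forward.
After 'present': normaliser = 0.35·0.2000 + 0.9·0.2500 + 0.2·0.5500; P(author K) ≈ 0.1728, P(author Q) ≈ 0.5556, P(author P) ≈ 0.2716
After 'absent': normaliser = 0.65·0.1728 + 0.1·0.5556 + 0.8·0.2716; P(author K) ≈ 0.2917, P(author Q) ≈ 0.1442, P(author P) ≈ 0.5641
After 'absent': normaliser = 0.65·0.2917 + 0.1·0.1442 + 0.8·0.5641; P(author K) ≈ 0.2893, P(author Q) ≈ 0.0220, P(author P) ≈ 0.6887
After 'present': normaliser = 0.35·0.2893 + 0.9·0.0220 + 0.2·0.6887; P(author K) ≈ 0.3913, P(author Q) ≈ 0.0765, P(author P) ≈ 0.5322
After 'present': normaliser = 0.35·0.3913 + 0.9·0.0765 + 0.2·0.5322; P(author K) ≈ 0.4385, P(author Q) ≈ 0.2206, P(author P) ≈ 0.3409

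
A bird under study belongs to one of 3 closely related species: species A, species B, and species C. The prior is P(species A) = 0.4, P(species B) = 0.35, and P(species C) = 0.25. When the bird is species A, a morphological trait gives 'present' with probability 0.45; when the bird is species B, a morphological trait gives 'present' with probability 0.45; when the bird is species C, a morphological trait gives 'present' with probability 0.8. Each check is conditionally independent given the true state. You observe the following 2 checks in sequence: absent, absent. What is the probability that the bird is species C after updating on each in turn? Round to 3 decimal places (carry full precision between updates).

0.042

After 'absent': normaliser = 0.55·0.4000 + 0.55·0.3500 + 0.2·0.2500; P(species A) ≈ 0.4757, P(species B) ≈ 0.4162, P(species C) ≈ 0.1081
After 'absent': normaliser = 0.55·0.4757 + 0.55·0.4162 + 0.2·0.1081; P(species A) ≈ 0.5108, P(species B) ≈ 0.4470, P(species C) ≈ 0.0422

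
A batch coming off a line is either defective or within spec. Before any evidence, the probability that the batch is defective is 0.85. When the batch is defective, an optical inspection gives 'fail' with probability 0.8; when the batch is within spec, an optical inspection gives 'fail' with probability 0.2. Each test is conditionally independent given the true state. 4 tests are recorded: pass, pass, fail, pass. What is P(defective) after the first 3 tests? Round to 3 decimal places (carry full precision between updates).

After 'pass': P(defective) = 0.2·0.8500 / (0.2·0.8500 + 0.8·0.1500) ≈ 0.5862
After 'pass': P(defective) = 0.2·0.5862 / (0.2·0.5862 + 0.8·0.4138) ≈ 0.2615
After 'fail': P(defective) = 0.8·0.2615 / (0.8·0.2615 + 0.2·0.7385) ≈ 0.5862

0.586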